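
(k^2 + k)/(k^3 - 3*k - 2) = k/(k^2 - k - 2)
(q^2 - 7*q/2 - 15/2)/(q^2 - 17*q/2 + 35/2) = (2*q + 3)/(2*q - 7)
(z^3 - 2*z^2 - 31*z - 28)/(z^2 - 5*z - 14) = (z^2 + 5*z + 4)/(z + 2)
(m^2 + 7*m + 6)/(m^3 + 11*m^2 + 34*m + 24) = 1/(m + 4)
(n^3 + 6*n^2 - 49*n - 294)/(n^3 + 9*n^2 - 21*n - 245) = (n^2 - n - 42)/(n^2 + 2*n - 35)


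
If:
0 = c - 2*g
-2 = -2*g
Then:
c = 2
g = 1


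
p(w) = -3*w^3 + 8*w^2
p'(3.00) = -33.00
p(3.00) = -9.00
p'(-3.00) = -129.00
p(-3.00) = 153.00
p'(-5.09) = -314.61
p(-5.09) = 602.88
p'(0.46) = 5.46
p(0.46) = 1.40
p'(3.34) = -46.96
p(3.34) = -22.53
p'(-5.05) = -310.32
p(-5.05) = 590.38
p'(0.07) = 1.08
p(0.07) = 0.04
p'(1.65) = 1.90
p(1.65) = 8.30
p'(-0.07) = -1.16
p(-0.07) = 0.04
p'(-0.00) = 0.00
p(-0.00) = 0.00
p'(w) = -9*w^2 + 16*w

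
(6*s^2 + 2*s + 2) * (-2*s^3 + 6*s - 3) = -12*s^5 - 4*s^4 + 32*s^3 - 6*s^2 + 6*s - 6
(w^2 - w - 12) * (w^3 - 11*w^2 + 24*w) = w^5 - 12*w^4 + 23*w^3 + 108*w^2 - 288*w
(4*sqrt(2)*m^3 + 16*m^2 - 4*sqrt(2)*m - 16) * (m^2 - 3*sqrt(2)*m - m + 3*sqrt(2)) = 4*sqrt(2)*m^5 - 8*m^4 - 4*sqrt(2)*m^4 - 52*sqrt(2)*m^3 + 8*m^3 + 8*m^2 + 52*sqrt(2)*m^2 - 8*m + 48*sqrt(2)*m - 48*sqrt(2)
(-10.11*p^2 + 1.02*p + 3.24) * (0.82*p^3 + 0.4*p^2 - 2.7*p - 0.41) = -8.2902*p^5 - 3.2076*p^4 + 30.3618*p^3 + 2.6871*p^2 - 9.1662*p - 1.3284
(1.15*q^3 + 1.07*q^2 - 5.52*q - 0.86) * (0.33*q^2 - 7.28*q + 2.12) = 0.3795*q^5 - 8.0189*q^4 - 7.1732*q^3 + 42.1702*q^2 - 5.4416*q - 1.8232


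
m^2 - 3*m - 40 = (m - 8)*(m + 5)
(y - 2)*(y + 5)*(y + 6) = y^3 + 9*y^2 + 8*y - 60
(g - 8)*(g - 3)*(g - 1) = g^3 - 12*g^2 + 35*g - 24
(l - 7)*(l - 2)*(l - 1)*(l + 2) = l^4 - 8*l^3 + 3*l^2 + 32*l - 28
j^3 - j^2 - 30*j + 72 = (j - 4)*(j - 3)*(j + 6)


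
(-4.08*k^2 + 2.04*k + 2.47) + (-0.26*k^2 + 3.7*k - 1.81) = -4.34*k^2 + 5.74*k + 0.66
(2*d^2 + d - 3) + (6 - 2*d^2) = d + 3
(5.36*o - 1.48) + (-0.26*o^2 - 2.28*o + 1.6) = -0.26*o^2 + 3.08*o + 0.12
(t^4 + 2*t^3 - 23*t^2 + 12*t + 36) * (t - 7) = t^5 - 5*t^4 - 37*t^3 + 173*t^2 - 48*t - 252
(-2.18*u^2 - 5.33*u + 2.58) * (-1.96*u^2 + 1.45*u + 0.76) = 4.2728*u^4 + 7.2858*u^3 - 14.4421*u^2 - 0.3098*u + 1.9608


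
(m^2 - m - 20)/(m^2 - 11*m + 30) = (m + 4)/(m - 6)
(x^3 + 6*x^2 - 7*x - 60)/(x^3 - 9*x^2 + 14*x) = (x^3 + 6*x^2 - 7*x - 60)/(x*(x^2 - 9*x + 14))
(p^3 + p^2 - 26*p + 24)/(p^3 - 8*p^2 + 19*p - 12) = (p + 6)/(p - 3)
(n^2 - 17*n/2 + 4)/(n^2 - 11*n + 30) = (n^2 - 17*n/2 + 4)/(n^2 - 11*n + 30)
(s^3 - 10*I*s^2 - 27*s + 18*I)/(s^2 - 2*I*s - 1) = (s^2 - 9*I*s - 18)/(s - I)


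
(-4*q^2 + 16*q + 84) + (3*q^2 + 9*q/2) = -q^2 + 41*q/2 + 84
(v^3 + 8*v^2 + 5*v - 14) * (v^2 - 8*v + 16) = v^5 - 43*v^3 + 74*v^2 + 192*v - 224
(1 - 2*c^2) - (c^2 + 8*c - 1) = -3*c^2 - 8*c + 2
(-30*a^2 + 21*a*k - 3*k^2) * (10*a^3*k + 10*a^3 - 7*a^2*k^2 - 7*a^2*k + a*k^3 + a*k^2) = -300*a^5*k - 300*a^5 + 420*a^4*k^2 + 420*a^4*k - 207*a^3*k^3 - 207*a^3*k^2 + 42*a^2*k^4 + 42*a^2*k^3 - 3*a*k^5 - 3*a*k^4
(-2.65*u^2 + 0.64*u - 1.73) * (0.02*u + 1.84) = -0.053*u^3 - 4.8632*u^2 + 1.143*u - 3.1832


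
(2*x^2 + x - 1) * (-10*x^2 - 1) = -20*x^4 - 10*x^3 + 8*x^2 - x + 1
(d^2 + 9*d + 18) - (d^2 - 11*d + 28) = 20*d - 10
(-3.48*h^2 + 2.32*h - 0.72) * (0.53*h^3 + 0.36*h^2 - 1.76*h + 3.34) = -1.8444*h^5 - 0.0231999999999999*h^4 + 6.5784*h^3 - 15.9656*h^2 + 9.016*h - 2.4048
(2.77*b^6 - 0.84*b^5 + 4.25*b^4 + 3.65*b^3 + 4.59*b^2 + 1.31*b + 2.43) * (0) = 0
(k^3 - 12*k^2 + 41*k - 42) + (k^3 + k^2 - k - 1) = 2*k^3 - 11*k^2 + 40*k - 43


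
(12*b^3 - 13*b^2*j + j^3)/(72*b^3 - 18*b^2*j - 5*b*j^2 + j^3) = (b - j)/(6*b - j)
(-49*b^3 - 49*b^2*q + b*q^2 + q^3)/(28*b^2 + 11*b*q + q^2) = (-7*b^2 - 6*b*q + q^2)/(4*b + q)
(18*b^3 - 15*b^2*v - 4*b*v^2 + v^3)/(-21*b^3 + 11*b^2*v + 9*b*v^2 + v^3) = (-6*b + v)/(7*b + v)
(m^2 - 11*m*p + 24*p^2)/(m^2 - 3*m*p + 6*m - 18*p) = (m - 8*p)/(m + 6)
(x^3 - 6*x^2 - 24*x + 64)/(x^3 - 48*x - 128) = (x - 2)/(x + 4)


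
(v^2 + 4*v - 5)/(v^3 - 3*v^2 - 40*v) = (v - 1)/(v*(v - 8))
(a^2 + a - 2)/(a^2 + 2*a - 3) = (a + 2)/(a + 3)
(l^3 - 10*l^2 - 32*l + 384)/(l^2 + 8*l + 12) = (l^2 - 16*l + 64)/(l + 2)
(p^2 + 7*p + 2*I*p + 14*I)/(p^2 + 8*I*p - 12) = (p + 7)/(p + 6*I)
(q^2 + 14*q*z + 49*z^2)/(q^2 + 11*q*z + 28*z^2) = (q + 7*z)/(q + 4*z)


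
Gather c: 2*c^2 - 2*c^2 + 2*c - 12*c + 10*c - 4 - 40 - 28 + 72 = 0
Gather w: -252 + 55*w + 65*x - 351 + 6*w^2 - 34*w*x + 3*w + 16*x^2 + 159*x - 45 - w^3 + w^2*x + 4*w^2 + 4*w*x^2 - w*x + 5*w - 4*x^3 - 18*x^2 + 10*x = -w^3 + w^2*(x + 10) + w*(4*x^2 - 35*x + 63) - 4*x^3 - 2*x^2 + 234*x - 648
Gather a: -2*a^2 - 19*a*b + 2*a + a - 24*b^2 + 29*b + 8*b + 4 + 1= -2*a^2 + a*(3 - 19*b) - 24*b^2 + 37*b + 5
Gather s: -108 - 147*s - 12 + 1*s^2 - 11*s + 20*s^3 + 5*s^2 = 20*s^3 + 6*s^2 - 158*s - 120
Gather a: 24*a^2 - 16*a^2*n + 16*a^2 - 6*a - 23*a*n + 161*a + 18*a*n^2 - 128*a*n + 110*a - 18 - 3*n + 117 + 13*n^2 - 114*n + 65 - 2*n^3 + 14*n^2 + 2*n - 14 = a^2*(40 - 16*n) + a*(18*n^2 - 151*n + 265) - 2*n^3 + 27*n^2 - 115*n + 150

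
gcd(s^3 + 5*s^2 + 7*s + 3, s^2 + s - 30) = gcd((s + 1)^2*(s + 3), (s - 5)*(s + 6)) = 1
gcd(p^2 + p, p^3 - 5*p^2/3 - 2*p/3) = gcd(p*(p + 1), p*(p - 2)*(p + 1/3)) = p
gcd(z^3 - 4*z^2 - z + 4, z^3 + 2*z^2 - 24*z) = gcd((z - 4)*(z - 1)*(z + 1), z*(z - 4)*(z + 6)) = z - 4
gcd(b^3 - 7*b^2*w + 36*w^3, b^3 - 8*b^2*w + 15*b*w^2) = -b + 3*w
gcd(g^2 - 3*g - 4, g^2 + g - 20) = g - 4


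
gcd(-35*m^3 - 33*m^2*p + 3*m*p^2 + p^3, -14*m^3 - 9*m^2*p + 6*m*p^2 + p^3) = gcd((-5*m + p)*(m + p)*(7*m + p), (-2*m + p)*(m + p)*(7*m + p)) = 7*m^2 + 8*m*p + p^2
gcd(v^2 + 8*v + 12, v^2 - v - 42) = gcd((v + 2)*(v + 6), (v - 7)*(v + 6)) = v + 6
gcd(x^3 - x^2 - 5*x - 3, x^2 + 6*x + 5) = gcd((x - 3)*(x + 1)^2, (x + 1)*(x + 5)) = x + 1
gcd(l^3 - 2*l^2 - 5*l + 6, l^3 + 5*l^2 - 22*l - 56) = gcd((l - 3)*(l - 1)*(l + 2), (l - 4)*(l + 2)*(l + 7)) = l + 2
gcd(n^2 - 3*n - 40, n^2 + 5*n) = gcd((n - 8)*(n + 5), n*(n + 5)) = n + 5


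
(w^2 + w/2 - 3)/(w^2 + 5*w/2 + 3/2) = (2*w^2 + w - 6)/(2*w^2 + 5*w + 3)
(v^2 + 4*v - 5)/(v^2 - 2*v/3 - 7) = 3*(-v^2 - 4*v + 5)/(-3*v^2 + 2*v + 21)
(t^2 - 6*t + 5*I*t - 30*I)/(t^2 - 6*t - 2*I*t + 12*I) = (t + 5*I)/(t - 2*I)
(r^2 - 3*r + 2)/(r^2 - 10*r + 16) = (r - 1)/(r - 8)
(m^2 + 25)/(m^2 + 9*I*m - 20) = (m - 5*I)/(m + 4*I)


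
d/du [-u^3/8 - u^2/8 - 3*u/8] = -3*u^2/8 - u/4 - 3/8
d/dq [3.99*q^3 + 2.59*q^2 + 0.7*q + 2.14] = 11.97*q^2 + 5.18*q + 0.7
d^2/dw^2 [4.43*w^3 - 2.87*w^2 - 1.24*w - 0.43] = 26.58*w - 5.74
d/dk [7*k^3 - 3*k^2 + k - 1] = 21*k^2 - 6*k + 1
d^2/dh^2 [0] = 0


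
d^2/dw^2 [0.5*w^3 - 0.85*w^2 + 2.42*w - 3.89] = 3.0*w - 1.7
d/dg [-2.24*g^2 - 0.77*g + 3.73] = -4.48*g - 0.77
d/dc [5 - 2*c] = -2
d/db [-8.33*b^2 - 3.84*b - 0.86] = -16.66*b - 3.84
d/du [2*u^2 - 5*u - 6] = 4*u - 5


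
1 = 1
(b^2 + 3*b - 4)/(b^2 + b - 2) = (b + 4)/(b + 2)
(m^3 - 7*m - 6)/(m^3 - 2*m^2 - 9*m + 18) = (m^2 + 3*m + 2)/(m^2 + m - 6)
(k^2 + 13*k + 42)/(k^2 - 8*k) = (k^2 + 13*k + 42)/(k*(k - 8))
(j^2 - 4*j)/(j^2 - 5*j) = (j - 4)/(j - 5)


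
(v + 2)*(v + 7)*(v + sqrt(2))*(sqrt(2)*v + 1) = sqrt(2)*v^4 + 3*v^3 + 9*sqrt(2)*v^3 + 15*sqrt(2)*v^2 + 27*v^2 + 9*sqrt(2)*v + 42*v + 14*sqrt(2)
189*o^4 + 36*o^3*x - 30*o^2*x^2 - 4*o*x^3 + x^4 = (-7*o + x)*(-3*o + x)*(3*o + x)^2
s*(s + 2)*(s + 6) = s^3 + 8*s^2 + 12*s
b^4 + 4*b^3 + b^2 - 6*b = b*(b - 1)*(b + 2)*(b + 3)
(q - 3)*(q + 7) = q^2 + 4*q - 21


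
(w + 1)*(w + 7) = w^2 + 8*w + 7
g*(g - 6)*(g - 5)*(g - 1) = g^4 - 12*g^3 + 41*g^2 - 30*g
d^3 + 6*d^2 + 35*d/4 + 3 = (d + 1/2)*(d + 3/2)*(d + 4)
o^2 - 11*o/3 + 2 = (o - 3)*(o - 2/3)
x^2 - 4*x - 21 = (x - 7)*(x + 3)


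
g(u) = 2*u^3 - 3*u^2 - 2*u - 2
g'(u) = 6*u^2 - 6*u - 2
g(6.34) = 374.41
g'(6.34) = 201.13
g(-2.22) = -34.23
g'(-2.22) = 40.89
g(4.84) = 144.80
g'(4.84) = 109.51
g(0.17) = -2.42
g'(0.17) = -2.85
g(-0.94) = -4.43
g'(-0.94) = 8.94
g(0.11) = -2.25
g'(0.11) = -2.59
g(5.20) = 187.70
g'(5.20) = 129.04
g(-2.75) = -60.78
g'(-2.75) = 59.88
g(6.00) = 310.00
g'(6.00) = 178.00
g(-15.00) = -7397.00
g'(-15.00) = 1438.00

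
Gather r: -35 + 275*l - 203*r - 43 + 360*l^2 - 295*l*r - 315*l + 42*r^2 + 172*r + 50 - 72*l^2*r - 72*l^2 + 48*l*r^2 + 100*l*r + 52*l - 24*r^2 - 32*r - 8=288*l^2 + 12*l + r^2*(48*l + 18) + r*(-72*l^2 - 195*l - 63) - 36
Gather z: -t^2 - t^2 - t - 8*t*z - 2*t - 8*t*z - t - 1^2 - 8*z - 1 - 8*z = -2*t^2 - 4*t + z*(-16*t - 16) - 2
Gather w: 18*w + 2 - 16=18*w - 14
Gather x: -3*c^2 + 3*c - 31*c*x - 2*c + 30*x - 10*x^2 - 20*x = -3*c^2 + c - 10*x^2 + x*(10 - 31*c)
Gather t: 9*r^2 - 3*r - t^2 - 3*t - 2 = 9*r^2 - 3*r - t^2 - 3*t - 2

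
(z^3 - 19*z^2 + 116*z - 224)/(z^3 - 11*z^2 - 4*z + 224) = (z - 4)/(z + 4)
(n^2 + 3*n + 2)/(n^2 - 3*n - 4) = (n + 2)/(n - 4)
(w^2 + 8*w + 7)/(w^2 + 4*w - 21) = (w + 1)/(w - 3)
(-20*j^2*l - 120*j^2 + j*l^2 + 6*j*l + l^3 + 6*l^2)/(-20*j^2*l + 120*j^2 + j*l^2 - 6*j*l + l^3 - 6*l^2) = (l + 6)/(l - 6)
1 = 1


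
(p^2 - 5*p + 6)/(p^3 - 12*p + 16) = (p - 3)/(p^2 + 2*p - 8)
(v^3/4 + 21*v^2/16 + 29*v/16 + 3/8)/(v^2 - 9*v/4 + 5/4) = (4*v^3 + 21*v^2 + 29*v + 6)/(4*(4*v^2 - 9*v + 5))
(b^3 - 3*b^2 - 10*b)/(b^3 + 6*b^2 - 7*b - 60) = b*(b^2 - 3*b - 10)/(b^3 + 6*b^2 - 7*b - 60)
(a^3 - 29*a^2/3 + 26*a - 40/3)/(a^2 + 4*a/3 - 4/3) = (a^2 - 9*a + 20)/(a + 2)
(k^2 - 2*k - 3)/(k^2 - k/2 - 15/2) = 2*(k + 1)/(2*k + 5)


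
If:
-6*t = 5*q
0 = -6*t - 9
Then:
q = 9/5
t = -3/2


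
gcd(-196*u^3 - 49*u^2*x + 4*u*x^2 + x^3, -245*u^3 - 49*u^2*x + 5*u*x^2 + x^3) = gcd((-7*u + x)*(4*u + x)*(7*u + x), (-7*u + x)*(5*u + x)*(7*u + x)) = -49*u^2 + x^2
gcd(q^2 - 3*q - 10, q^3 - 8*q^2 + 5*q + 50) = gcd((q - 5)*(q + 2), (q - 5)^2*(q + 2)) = q^2 - 3*q - 10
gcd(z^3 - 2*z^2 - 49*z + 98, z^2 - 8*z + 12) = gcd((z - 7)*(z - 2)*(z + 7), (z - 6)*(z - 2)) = z - 2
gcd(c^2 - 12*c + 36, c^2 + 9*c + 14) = 1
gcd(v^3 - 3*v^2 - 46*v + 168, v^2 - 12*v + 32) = v - 4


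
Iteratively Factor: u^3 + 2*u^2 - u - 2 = (u + 2)*(u^2 - 1) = (u - 1)*(u + 2)*(u + 1)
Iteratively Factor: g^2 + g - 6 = (g + 3)*(g - 2)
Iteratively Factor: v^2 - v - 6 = (v - 3)*(v + 2)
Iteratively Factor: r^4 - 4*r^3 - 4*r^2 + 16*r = (r + 2)*(r^3 - 6*r^2 + 8*r) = (r - 4)*(r + 2)*(r^2 - 2*r) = r*(r - 4)*(r + 2)*(r - 2)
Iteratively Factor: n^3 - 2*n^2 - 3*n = (n - 3)*(n^2 + n) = n*(n - 3)*(n + 1)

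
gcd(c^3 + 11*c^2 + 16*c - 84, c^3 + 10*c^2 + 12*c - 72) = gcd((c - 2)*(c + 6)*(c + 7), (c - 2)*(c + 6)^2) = c^2 + 4*c - 12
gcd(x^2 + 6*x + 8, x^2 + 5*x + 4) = x + 4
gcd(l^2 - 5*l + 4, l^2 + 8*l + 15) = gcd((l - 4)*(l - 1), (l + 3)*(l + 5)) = 1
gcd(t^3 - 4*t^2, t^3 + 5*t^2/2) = t^2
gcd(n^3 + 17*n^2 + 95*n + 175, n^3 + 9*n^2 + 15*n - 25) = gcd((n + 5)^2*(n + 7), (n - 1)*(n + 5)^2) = n^2 + 10*n + 25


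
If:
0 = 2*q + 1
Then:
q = -1/2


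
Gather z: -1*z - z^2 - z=-z^2 - 2*z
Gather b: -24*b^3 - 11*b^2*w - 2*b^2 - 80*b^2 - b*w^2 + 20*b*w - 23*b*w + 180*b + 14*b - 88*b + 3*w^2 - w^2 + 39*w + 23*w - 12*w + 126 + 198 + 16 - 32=-24*b^3 + b^2*(-11*w - 82) + b*(-w^2 - 3*w + 106) + 2*w^2 + 50*w + 308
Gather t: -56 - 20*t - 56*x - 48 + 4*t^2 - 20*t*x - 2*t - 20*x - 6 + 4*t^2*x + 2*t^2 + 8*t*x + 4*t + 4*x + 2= t^2*(4*x + 6) + t*(-12*x - 18) - 72*x - 108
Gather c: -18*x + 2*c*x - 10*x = 2*c*x - 28*x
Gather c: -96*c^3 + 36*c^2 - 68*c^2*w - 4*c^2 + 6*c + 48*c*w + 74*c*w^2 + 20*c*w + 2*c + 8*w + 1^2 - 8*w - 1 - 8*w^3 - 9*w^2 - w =-96*c^3 + c^2*(32 - 68*w) + c*(74*w^2 + 68*w + 8) - 8*w^3 - 9*w^2 - w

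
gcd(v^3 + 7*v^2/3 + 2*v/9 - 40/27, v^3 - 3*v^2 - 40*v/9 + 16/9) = v + 4/3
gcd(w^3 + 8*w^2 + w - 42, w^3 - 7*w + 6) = w^2 + w - 6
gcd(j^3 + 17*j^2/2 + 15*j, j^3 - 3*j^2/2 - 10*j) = j^2 + 5*j/2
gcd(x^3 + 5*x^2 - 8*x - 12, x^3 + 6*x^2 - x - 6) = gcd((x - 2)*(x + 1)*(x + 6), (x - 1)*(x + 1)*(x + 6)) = x^2 + 7*x + 6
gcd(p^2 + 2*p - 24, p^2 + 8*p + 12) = p + 6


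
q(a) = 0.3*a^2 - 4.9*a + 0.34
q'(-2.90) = -6.64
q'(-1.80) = -5.98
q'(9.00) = 0.50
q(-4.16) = 25.92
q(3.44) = -12.97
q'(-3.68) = -7.11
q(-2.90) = 17.07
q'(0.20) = -4.78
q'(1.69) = -3.89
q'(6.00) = -1.30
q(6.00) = -18.26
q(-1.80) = 10.13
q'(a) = 0.6*a - 4.9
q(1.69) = -7.08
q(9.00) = -19.46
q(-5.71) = 38.10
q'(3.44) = -2.84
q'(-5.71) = -8.33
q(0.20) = -0.63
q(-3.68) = 22.43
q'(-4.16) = -7.40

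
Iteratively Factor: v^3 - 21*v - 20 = (v - 5)*(v^2 + 5*v + 4) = (v - 5)*(v + 4)*(v + 1)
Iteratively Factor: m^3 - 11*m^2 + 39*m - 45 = (m - 3)*(m^2 - 8*m + 15) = (m - 5)*(m - 3)*(m - 3)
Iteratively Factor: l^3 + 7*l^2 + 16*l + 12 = (l + 2)*(l^2 + 5*l + 6) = (l + 2)*(l + 3)*(l + 2)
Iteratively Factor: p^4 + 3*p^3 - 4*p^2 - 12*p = (p + 3)*(p^3 - 4*p) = p*(p + 3)*(p^2 - 4) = p*(p + 2)*(p + 3)*(p - 2)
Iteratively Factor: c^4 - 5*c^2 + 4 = (c - 1)*(c^3 + c^2 - 4*c - 4) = (c - 1)*(c + 1)*(c^2 - 4) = (c - 1)*(c + 1)*(c + 2)*(c - 2)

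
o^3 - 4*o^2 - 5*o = o*(o - 5)*(o + 1)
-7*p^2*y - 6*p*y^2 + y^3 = y*(-7*p + y)*(p + y)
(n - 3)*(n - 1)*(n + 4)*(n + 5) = n^4 + 5*n^3 - 13*n^2 - 53*n + 60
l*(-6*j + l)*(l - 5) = -6*j*l^2 + 30*j*l + l^3 - 5*l^2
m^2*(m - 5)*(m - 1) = m^4 - 6*m^3 + 5*m^2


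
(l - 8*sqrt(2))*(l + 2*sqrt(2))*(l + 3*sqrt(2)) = l^3 - 3*sqrt(2)*l^2 - 68*l - 96*sqrt(2)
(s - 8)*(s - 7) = s^2 - 15*s + 56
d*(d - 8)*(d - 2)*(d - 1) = d^4 - 11*d^3 + 26*d^2 - 16*d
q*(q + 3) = q^2 + 3*q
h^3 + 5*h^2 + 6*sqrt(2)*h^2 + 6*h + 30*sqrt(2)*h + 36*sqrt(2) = (h + 2)*(h + 3)*(h + 6*sqrt(2))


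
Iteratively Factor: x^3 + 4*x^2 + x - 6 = (x + 3)*(x^2 + x - 2) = (x - 1)*(x + 3)*(x + 2)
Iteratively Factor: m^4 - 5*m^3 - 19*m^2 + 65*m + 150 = (m + 3)*(m^3 - 8*m^2 + 5*m + 50) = (m - 5)*(m + 3)*(m^2 - 3*m - 10) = (m - 5)*(m + 2)*(m + 3)*(m - 5)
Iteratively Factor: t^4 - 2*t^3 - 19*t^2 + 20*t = (t)*(t^3 - 2*t^2 - 19*t + 20) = t*(t - 1)*(t^2 - t - 20) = t*(t - 5)*(t - 1)*(t + 4)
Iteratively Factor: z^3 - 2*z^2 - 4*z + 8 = (z + 2)*(z^2 - 4*z + 4) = (z - 2)*(z + 2)*(z - 2)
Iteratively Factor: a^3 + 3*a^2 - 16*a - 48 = (a + 4)*(a^2 - a - 12) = (a + 3)*(a + 4)*(a - 4)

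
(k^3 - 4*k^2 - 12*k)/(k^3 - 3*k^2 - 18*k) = (k + 2)/(k + 3)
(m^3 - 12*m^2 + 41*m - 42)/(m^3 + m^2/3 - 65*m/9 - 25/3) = 9*(m^2 - 9*m + 14)/(9*m^2 + 30*m + 25)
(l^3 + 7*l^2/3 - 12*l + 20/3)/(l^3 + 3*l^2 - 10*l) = (l - 2/3)/l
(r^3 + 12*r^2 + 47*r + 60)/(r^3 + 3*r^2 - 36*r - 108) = (r^2 + 9*r + 20)/(r^2 - 36)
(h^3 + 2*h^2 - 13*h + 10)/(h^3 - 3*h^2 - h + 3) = (h^2 + 3*h - 10)/(h^2 - 2*h - 3)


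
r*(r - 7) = r^2 - 7*r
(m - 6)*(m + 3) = m^2 - 3*m - 18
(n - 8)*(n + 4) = n^2 - 4*n - 32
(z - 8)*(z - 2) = z^2 - 10*z + 16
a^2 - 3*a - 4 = (a - 4)*(a + 1)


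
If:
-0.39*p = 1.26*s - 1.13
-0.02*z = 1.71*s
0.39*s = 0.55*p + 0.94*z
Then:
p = 2.84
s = 0.02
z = -1.65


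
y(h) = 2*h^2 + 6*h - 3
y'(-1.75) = -1.00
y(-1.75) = -7.38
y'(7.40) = 35.60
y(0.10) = -2.38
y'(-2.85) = -5.40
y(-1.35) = -7.46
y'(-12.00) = -42.00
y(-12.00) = 213.00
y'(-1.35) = 0.60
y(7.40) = 150.92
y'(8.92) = 41.68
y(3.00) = 33.00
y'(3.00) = 18.00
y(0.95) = 4.50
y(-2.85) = -3.86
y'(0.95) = 9.80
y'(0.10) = 6.40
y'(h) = 4*h + 6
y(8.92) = 209.65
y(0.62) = 1.49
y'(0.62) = 8.48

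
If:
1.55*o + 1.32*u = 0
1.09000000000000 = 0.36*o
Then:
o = 3.03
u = -3.56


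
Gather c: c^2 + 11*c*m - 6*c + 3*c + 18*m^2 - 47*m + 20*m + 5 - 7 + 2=c^2 + c*(11*m - 3) + 18*m^2 - 27*m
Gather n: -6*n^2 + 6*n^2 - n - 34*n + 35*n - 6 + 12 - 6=0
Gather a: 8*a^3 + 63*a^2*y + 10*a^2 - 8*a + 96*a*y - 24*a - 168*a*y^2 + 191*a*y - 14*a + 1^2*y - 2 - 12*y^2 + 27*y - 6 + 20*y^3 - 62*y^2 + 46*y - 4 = 8*a^3 + a^2*(63*y + 10) + a*(-168*y^2 + 287*y - 46) + 20*y^3 - 74*y^2 + 74*y - 12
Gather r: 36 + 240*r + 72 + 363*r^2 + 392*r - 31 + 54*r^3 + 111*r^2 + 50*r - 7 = 54*r^3 + 474*r^2 + 682*r + 70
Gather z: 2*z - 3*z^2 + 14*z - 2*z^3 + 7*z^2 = -2*z^3 + 4*z^2 + 16*z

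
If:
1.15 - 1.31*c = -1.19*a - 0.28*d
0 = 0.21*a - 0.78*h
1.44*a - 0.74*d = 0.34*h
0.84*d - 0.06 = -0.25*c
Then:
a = -0.09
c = 0.77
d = -0.16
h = -0.02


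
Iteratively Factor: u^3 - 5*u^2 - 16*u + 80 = (u - 5)*(u^2 - 16) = (u - 5)*(u - 4)*(u + 4)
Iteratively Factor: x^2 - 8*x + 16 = (x - 4)*(x - 4)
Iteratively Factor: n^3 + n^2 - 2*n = (n)*(n^2 + n - 2) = n*(n - 1)*(n + 2)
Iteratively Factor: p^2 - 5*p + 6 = (p - 3)*(p - 2)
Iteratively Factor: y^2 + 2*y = (y)*(y + 2)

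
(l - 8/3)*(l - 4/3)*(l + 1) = l^3 - 3*l^2 - 4*l/9 + 32/9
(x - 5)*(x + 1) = x^2 - 4*x - 5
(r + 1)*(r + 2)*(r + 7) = r^3 + 10*r^2 + 23*r + 14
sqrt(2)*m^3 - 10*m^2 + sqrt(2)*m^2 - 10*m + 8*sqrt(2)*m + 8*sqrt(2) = (m - 4*sqrt(2))*(m - sqrt(2))*(sqrt(2)*m + sqrt(2))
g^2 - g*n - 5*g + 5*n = (g - 5)*(g - n)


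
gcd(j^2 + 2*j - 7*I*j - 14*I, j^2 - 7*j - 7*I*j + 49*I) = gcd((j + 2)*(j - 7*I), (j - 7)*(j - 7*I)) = j - 7*I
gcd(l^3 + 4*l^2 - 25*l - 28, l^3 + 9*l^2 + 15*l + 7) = l^2 + 8*l + 7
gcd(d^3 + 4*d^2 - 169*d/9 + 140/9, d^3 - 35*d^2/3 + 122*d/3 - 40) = d - 5/3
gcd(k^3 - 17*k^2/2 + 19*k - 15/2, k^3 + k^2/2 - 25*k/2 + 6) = k^2 - 7*k/2 + 3/2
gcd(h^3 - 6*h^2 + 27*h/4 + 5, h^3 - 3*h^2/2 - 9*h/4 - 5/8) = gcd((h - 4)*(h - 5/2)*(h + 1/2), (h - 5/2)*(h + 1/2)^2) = h^2 - 2*h - 5/4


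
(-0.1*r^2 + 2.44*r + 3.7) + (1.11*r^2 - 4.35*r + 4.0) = 1.01*r^2 - 1.91*r + 7.7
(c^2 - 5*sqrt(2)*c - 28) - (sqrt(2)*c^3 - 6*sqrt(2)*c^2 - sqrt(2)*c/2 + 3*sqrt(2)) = -sqrt(2)*c^3 + c^2 + 6*sqrt(2)*c^2 - 9*sqrt(2)*c/2 - 28 - 3*sqrt(2)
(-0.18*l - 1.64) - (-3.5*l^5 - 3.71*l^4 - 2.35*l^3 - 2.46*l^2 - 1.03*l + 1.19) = 3.5*l^5 + 3.71*l^4 + 2.35*l^3 + 2.46*l^2 + 0.85*l - 2.83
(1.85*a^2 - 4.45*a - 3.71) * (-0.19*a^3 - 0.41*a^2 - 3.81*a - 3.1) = -0.3515*a^5 + 0.0870000000000001*a^4 - 4.5191*a^3 + 12.7406*a^2 + 27.9301*a + 11.501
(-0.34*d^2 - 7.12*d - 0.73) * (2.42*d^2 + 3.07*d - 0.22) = -0.8228*d^4 - 18.2742*d^3 - 23.5502*d^2 - 0.6747*d + 0.1606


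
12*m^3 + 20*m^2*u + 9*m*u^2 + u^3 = (m + u)*(2*m + u)*(6*m + u)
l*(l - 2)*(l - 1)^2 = l^4 - 4*l^3 + 5*l^2 - 2*l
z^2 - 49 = (z - 7)*(z + 7)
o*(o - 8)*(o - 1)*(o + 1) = o^4 - 8*o^3 - o^2 + 8*o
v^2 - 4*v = v*(v - 4)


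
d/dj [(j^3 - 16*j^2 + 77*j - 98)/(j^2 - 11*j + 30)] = (j^4 - 22*j^3 + 189*j^2 - 764*j + 1232)/(j^4 - 22*j^3 + 181*j^2 - 660*j + 900)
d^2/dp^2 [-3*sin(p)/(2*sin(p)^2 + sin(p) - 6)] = 6*(2*sin(p)^5 - sin(p)^4 + 32*sin(p)^3 + 3*sin(p)^2 - 18*sin(p) - 6)/((sin(p) + 2)^3*(2*sin(p) - 3)^3)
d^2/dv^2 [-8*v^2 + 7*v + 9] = -16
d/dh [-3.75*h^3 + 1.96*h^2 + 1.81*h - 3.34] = -11.25*h^2 + 3.92*h + 1.81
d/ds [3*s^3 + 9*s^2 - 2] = 9*s*(s + 2)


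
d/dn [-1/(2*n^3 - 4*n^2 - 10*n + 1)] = 2*(3*n^2 - 4*n - 5)/(2*n^3 - 4*n^2 - 10*n + 1)^2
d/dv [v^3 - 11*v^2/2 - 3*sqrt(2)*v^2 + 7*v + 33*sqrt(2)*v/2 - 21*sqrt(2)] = 3*v^2 - 11*v - 6*sqrt(2)*v + 7 + 33*sqrt(2)/2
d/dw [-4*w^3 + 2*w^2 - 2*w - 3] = -12*w^2 + 4*w - 2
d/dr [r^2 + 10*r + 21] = 2*r + 10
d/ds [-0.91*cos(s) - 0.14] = 0.91*sin(s)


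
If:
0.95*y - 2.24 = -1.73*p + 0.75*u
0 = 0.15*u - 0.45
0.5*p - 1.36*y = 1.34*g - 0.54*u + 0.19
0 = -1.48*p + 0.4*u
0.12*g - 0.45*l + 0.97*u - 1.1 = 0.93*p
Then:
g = -1.93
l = 1.83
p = 0.81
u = 3.00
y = 3.25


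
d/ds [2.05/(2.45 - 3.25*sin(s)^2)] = 0.630769230769231*sin(2*s)/(0.5*cos(2*s) + 0.253846153846154)^2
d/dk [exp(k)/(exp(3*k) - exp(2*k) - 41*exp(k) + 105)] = ((-3*exp(2*k) + 2*exp(k) + 41)*exp(k) + exp(3*k) - exp(2*k) - 41*exp(k) + 105)*exp(k)/(exp(3*k) - exp(2*k) - 41*exp(k) + 105)^2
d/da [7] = 0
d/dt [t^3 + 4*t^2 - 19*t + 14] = 3*t^2 + 8*t - 19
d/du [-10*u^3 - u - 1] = -30*u^2 - 1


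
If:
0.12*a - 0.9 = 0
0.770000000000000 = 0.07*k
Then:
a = 7.50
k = 11.00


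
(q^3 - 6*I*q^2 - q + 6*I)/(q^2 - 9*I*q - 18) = (q^2 - 1)/(q - 3*I)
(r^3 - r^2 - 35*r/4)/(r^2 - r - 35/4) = r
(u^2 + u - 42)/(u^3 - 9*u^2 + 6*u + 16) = (u^2 + u - 42)/(u^3 - 9*u^2 + 6*u + 16)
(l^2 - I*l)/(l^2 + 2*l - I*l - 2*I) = l/(l + 2)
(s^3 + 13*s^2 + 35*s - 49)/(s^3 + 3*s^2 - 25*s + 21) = (s + 7)/(s - 3)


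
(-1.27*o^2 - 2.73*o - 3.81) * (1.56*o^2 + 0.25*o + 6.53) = -1.9812*o^4 - 4.5763*o^3 - 14.9192*o^2 - 18.7794*o - 24.8793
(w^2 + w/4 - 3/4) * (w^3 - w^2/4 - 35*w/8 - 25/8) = w^5 - 83*w^3/16 - 129*w^2/32 + 5*w/2 + 75/32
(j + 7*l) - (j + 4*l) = 3*l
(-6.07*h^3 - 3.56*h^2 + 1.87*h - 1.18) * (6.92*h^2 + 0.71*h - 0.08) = -42.0044*h^5 - 28.9449*h^4 + 10.8984*h^3 - 6.5531*h^2 - 0.9874*h + 0.0944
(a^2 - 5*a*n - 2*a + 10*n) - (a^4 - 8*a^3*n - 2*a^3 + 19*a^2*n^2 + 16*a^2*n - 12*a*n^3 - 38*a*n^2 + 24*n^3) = -a^4 + 8*a^3*n + 2*a^3 - 19*a^2*n^2 - 16*a^2*n + a^2 + 12*a*n^3 + 38*a*n^2 - 5*a*n - 2*a - 24*n^3 + 10*n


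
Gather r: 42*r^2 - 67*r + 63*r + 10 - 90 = 42*r^2 - 4*r - 80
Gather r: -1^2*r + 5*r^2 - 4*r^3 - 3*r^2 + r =-4*r^3 + 2*r^2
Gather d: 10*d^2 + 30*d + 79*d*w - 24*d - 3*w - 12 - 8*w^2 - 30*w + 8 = 10*d^2 + d*(79*w + 6) - 8*w^2 - 33*w - 4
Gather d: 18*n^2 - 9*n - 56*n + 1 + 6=18*n^2 - 65*n + 7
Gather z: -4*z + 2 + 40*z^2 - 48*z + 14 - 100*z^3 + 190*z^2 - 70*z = -100*z^3 + 230*z^2 - 122*z + 16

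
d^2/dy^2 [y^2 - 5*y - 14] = 2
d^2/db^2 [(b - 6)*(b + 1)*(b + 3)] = 6*b - 4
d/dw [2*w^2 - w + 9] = 4*w - 1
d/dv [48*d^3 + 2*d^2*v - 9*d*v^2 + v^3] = 2*d^2 - 18*d*v + 3*v^2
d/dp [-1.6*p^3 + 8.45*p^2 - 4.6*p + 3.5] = -4.8*p^2 + 16.9*p - 4.6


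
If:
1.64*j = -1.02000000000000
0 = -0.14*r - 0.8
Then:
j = -0.62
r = -5.71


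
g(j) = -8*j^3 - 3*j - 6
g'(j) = -24*j^2 - 3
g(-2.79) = 176.11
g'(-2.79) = -189.82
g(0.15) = -6.48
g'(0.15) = -3.54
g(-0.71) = -1.01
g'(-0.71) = -15.10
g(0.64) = -10.02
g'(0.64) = -12.83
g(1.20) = -23.42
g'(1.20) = -37.56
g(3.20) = -277.74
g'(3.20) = -248.76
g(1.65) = -46.89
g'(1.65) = -68.34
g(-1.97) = 61.07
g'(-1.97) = -96.14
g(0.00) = -6.00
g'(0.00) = -3.00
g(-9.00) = 5853.00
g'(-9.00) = -1947.00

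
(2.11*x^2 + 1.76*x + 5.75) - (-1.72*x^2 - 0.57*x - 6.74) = 3.83*x^2 + 2.33*x + 12.49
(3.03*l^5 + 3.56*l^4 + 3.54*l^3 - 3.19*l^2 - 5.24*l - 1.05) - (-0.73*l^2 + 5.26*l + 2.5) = 3.03*l^5 + 3.56*l^4 + 3.54*l^3 - 2.46*l^2 - 10.5*l - 3.55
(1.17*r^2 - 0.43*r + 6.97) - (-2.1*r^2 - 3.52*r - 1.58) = 3.27*r^2 + 3.09*r + 8.55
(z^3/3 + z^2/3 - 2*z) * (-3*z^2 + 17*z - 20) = -z^5 + 14*z^4/3 + 5*z^3 - 122*z^2/3 + 40*z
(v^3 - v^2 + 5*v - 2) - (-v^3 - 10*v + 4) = 2*v^3 - v^2 + 15*v - 6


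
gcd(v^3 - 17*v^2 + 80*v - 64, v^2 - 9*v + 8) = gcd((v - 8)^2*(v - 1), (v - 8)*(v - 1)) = v^2 - 9*v + 8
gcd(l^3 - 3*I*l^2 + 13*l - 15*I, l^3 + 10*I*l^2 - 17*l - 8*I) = 1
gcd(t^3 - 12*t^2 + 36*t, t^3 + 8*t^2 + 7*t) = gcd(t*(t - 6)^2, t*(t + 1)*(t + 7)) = t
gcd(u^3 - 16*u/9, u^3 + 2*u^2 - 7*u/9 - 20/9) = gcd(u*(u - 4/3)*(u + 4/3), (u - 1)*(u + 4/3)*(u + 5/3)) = u + 4/3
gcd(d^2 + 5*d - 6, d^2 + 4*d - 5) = d - 1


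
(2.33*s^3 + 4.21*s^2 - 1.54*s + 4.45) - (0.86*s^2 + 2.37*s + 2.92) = 2.33*s^3 + 3.35*s^2 - 3.91*s + 1.53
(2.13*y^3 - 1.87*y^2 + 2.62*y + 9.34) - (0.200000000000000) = 2.13*y^3 - 1.87*y^2 + 2.62*y + 9.14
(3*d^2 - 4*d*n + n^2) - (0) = 3*d^2 - 4*d*n + n^2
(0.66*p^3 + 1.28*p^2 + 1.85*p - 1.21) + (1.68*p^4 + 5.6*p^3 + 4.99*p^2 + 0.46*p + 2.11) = 1.68*p^4 + 6.26*p^3 + 6.27*p^2 + 2.31*p + 0.9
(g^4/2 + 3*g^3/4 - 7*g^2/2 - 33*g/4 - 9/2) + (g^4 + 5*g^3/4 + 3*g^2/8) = 3*g^4/2 + 2*g^3 - 25*g^2/8 - 33*g/4 - 9/2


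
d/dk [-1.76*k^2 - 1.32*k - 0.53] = -3.52*k - 1.32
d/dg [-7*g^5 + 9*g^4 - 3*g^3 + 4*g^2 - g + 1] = -35*g^4 + 36*g^3 - 9*g^2 + 8*g - 1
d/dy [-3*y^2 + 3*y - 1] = 3 - 6*y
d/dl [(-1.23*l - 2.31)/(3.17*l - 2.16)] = (31.635015*l - 21.55572)/(3.17*l - 2.16)^3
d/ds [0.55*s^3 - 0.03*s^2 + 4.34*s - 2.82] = 1.65*s^2 - 0.06*s + 4.34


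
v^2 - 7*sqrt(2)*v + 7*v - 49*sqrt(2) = (v + 7)*(v - 7*sqrt(2))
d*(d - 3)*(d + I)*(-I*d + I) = -I*d^4 + d^3 + 4*I*d^3 - 4*d^2 - 3*I*d^2 + 3*d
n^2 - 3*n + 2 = (n - 2)*(n - 1)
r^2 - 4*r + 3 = (r - 3)*(r - 1)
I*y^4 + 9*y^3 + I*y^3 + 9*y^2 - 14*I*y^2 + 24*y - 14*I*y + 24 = (y - 6*I)*(y - 4*I)*(y + I)*(I*y + I)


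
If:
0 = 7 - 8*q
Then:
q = 7/8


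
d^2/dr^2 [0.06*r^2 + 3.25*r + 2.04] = 0.120000000000000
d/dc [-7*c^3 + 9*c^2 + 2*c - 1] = -21*c^2 + 18*c + 2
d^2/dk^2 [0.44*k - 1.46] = 0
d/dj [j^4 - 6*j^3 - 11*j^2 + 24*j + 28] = 4*j^3 - 18*j^2 - 22*j + 24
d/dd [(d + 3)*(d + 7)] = 2*d + 10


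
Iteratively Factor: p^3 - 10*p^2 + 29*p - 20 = (p - 1)*(p^2 - 9*p + 20) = (p - 5)*(p - 1)*(p - 4)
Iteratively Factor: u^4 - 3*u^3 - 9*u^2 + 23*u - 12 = (u - 1)*(u^3 - 2*u^2 - 11*u + 12) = (u - 1)*(u + 3)*(u^2 - 5*u + 4) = (u - 1)^2*(u + 3)*(u - 4)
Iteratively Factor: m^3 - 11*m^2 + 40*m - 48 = (m - 4)*(m^2 - 7*m + 12) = (m - 4)*(m - 3)*(m - 4)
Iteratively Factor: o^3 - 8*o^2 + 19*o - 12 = (o - 3)*(o^2 - 5*o + 4) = (o - 4)*(o - 3)*(o - 1)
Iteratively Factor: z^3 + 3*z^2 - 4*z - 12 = (z + 2)*(z^2 + z - 6) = (z - 2)*(z + 2)*(z + 3)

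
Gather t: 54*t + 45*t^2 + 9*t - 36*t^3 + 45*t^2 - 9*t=-36*t^3 + 90*t^2 + 54*t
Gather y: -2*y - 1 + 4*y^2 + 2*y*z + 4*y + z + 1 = 4*y^2 + y*(2*z + 2) + z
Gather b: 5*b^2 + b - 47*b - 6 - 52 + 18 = 5*b^2 - 46*b - 40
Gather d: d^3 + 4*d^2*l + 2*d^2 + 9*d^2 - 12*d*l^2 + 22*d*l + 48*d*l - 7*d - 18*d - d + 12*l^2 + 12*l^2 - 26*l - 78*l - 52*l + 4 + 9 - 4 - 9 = d^3 + d^2*(4*l + 11) + d*(-12*l^2 + 70*l - 26) + 24*l^2 - 156*l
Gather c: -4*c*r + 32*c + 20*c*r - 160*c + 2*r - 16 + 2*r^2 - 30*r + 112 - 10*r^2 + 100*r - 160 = c*(16*r - 128) - 8*r^2 + 72*r - 64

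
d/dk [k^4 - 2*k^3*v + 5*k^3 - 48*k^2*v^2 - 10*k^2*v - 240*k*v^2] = 4*k^3 - 6*k^2*v + 15*k^2 - 96*k*v^2 - 20*k*v - 240*v^2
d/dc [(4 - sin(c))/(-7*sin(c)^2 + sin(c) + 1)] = (-7*sin(c)^2 + 56*sin(c) - 5)*cos(c)/(-7*sin(c)^2 + sin(c) + 1)^2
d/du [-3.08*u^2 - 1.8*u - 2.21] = -6.16*u - 1.8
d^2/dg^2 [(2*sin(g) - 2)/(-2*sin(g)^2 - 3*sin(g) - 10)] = 2*(4*sin(g)^5 - 22*sin(g)^4 - 146*sin(g)^3 + 65*sin(g)^2 + 286*sin(g) + 38)/(3*sin(g) - cos(2*g) + 11)^3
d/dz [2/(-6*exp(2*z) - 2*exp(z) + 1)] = (24*exp(z) + 4)*exp(z)/(6*exp(2*z) + 2*exp(z) - 1)^2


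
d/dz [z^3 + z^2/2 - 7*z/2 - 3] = 3*z^2 + z - 7/2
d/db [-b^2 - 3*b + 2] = -2*b - 3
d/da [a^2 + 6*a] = 2*a + 6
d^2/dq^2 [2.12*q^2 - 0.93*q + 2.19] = 4.24000000000000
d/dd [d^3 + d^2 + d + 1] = 3*d^2 + 2*d + 1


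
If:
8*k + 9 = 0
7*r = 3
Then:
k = -9/8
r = 3/7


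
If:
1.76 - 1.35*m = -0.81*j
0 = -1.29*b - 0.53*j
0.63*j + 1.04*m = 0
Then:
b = 0.44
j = -1.08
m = 0.65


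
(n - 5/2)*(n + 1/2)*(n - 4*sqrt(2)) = n^3 - 4*sqrt(2)*n^2 - 2*n^2 - 5*n/4 + 8*sqrt(2)*n + 5*sqrt(2)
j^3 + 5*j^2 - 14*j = j*(j - 2)*(j + 7)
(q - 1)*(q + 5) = q^2 + 4*q - 5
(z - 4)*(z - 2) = z^2 - 6*z + 8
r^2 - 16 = (r - 4)*(r + 4)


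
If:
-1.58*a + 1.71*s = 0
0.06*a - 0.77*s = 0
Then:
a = 0.00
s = 0.00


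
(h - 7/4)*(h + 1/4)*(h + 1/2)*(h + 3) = h^4 + 2*h^3 - 67*h^2/16 - 121*h/32 - 21/32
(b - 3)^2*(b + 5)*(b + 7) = b^4 + 6*b^3 - 28*b^2 - 102*b + 315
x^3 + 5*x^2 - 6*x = x*(x - 1)*(x + 6)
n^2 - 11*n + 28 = (n - 7)*(n - 4)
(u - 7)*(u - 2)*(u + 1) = u^3 - 8*u^2 + 5*u + 14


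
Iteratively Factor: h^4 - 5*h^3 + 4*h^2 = (h)*(h^3 - 5*h^2 + 4*h) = h*(h - 1)*(h^2 - 4*h) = h*(h - 4)*(h - 1)*(h)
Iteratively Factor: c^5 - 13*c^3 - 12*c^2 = (c + 3)*(c^4 - 3*c^3 - 4*c^2) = (c - 4)*(c + 3)*(c^3 + c^2) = (c - 4)*(c + 1)*(c + 3)*(c^2) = c*(c - 4)*(c + 1)*(c + 3)*(c)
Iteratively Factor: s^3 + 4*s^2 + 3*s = (s + 1)*(s^2 + 3*s) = (s + 1)*(s + 3)*(s)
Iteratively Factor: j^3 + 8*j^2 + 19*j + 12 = (j + 4)*(j^2 + 4*j + 3) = (j + 1)*(j + 4)*(j + 3)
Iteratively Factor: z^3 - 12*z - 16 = (z + 2)*(z^2 - 2*z - 8) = (z + 2)^2*(z - 4)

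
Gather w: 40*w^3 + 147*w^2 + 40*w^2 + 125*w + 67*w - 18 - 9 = 40*w^3 + 187*w^2 + 192*w - 27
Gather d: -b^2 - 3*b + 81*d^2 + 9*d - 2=-b^2 - 3*b + 81*d^2 + 9*d - 2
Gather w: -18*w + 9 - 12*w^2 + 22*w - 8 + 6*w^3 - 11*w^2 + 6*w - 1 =6*w^3 - 23*w^2 + 10*w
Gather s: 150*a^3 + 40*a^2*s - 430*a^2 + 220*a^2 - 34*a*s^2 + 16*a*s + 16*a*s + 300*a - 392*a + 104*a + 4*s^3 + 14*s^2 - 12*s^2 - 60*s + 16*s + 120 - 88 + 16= 150*a^3 - 210*a^2 + 12*a + 4*s^3 + s^2*(2 - 34*a) + s*(40*a^2 + 32*a - 44) + 48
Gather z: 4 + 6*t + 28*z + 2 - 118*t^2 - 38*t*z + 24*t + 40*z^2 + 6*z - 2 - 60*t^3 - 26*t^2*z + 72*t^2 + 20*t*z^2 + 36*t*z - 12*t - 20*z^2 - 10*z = -60*t^3 - 46*t^2 + 18*t + z^2*(20*t + 20) + z*(-26*t^2 - 2*t + 24) + 4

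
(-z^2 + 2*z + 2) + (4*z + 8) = -z^2 + 6*z + 10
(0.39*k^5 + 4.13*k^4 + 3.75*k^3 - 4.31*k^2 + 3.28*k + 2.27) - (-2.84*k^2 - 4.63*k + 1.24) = 0.39*k^5 + 4.13*k^4 + 3.75*k^3 - 1.47*k^2 + 7.91*k + 1.03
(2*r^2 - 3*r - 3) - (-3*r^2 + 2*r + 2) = 5*r^2 - 5*r - 5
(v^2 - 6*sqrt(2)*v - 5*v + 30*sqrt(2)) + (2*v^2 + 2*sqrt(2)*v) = 3*v^2 - 4*sqrt(2)*v - 5*v + 30*sqrt(2)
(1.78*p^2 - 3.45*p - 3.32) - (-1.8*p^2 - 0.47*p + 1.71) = 3.58*p^2 - 2.98*p - 5.03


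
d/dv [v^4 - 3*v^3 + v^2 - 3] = v*(4*v^2 - 9*v + 2)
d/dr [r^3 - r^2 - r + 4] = 3*r^2 - 2*r - 1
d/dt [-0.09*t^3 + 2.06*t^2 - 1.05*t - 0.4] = -0.27*t^2 + 4.12*t - 1.05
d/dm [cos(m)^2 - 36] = -sin(2*m)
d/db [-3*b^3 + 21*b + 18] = 21 - 9*b^2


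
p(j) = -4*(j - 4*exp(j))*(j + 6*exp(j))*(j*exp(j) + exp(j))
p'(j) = -4*(1 - 4*exp(j))*(j + 6*exp(j))*(j*exp(j) + exp(j)) - 4*(j - 4*exp(j))*(j + 6*exp(j))*(j*exp(j) + 2*exp(j)) - 4*(j - 4*exp(j))*(j*exp(j) + exp(j))*(6*exp(j) + 1) = 4*(-j^3 - 4*j^2*exp(j) - 4*j^2 + 72*j*exp(2*j) - 8*j*exp(j) - 2*j + 96*exp(2*j) - 2*exp(j))*exp(j)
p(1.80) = 57818.87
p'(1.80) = 194957.20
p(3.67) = 26891424.96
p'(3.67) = 86600667.48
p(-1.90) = 1.35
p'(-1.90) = -2.92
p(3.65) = 25213756.76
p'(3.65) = 81223355.38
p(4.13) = 117708102.91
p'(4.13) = 376598964.55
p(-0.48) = 12.30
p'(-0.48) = 60.00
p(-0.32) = 25.71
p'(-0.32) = 112.83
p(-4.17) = 3.38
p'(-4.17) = 0.66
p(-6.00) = 1.78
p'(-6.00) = 0.83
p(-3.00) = 3.44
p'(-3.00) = -0.80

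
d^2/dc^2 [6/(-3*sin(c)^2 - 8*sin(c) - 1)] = 12*(18*sin(c)^4 + 36*sin(c)^3 - sin(c)^2 - 76*sin(c) - 61)/(3*sin(c)^2 + 8*sin(c) + 1)^3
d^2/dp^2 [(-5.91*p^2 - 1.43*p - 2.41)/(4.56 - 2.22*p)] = (298.487592 - 1.4210854715202e-14*p^2)/(10.941048*p^3 - 67.420512*p^2 + 138.485376*p - 94.818816)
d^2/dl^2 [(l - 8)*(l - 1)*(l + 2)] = 6*l - 14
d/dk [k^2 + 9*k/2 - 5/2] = 2*k + 9/2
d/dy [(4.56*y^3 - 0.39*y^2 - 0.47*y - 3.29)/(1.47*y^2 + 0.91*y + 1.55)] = (6.7032*y^4 + 8.2992*y^3 + 21.54*y^2 + 8.4636*y + 2.2654)/(2.1609*y^4 + 2.6754*y^3 + 5.3851*y^2 + 2.821*y + 2.4025)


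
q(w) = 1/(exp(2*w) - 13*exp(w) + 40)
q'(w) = (-2*exp(2*w) + 13*exp(w))/(exp(2*w) - 13*exp(w) + 40)^2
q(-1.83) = 0.03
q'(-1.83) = 0.00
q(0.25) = 0.04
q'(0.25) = 0.02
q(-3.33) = 0.03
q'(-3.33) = 0.00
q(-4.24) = 0.03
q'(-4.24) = 0.00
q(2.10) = 1.90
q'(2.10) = -98.31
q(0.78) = 0.06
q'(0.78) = 0.07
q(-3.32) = 0.03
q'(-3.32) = 0.00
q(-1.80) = 0.03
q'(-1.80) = 0.00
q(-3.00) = 0.03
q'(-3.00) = 0.00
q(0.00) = 0.04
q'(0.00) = 0.01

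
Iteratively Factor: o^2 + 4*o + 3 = (o + 1)*(o + 3)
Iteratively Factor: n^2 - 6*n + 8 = (n - 4)*(n - 2)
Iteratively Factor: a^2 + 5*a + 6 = (a + 2)*(a + 3)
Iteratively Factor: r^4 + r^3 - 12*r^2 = (r)*(r^3 + r^2 - 12*r) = r^2*(r^2 + r - 12) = r^2*(r - 3)*(r + 4)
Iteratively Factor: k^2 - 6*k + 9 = (k - 3)*(k - 3)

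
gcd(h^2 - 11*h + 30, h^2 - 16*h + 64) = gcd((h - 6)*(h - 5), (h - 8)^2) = 1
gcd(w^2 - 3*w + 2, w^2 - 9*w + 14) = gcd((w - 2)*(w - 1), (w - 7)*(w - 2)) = w - 2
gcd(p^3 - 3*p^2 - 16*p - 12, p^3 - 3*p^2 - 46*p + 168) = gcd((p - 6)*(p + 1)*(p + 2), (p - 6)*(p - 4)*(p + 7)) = p - 6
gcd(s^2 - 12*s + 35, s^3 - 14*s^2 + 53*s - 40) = s - 5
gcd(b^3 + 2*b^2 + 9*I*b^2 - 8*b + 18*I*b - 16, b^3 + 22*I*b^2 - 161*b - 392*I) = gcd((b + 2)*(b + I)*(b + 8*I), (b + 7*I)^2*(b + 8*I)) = b + 8*I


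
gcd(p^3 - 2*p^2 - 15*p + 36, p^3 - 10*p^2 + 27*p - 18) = p - 3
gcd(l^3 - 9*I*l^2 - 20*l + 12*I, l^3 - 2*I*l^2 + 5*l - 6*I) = l - I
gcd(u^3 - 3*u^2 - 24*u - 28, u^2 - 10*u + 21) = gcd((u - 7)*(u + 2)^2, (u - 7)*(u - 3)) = u - 7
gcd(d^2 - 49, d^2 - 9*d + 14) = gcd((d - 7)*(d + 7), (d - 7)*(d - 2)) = d - 7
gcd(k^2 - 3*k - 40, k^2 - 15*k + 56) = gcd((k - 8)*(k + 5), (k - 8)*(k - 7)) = k - 8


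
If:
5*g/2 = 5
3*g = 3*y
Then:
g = 2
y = 2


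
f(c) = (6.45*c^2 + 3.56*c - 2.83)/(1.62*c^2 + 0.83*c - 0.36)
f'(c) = (-3.24*c - 0.83)*(6.45*c^2 + 3.56*c - 2.83)/(1.62*c^2 + 0.83*c - 0.36)^2 + (12.9*c + 3.56)/(1.62*c^2 + 0.83*c - 0.36) = (-0.413700000000002*c^2 + 4.5252*c + 1.0673)/(2.6244*c^4 + 2.6892*c^3 - 0.4775*c^2 - 0.5976*c + 0.1296)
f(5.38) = 3.98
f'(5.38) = 0.01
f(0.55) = 1.84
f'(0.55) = 9.97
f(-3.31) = 3.83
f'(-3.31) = -0.09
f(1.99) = 3.87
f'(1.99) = 0.14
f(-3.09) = 3.81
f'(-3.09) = -0.11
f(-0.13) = 7.23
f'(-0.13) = 2.43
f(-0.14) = 7.20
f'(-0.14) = 2.15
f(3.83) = 3.97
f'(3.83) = 0.02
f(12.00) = 3.99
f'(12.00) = -0.00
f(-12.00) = 3.96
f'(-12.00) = -0.00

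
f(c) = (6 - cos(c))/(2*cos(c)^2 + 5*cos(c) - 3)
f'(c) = (6 - cos(c))*(4*sin(c)*cos(c) + 5*sin(c))/(2*cos(c)^2 + 5*cos(c) - 3)^2 + sin(c)/(2*cos(c)^2 + 5*cos(c) - 3) = (24*cos(c) - cos(2*c) + 26)*sin(c)/(5*cos(c) + cos(2*c) - 2)^2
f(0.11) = 1.27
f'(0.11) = 0.34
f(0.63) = 2.21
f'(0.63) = 4.83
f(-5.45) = 4.20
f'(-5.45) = 19.47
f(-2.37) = -1.21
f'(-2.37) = -0.20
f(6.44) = 1.29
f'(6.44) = 0.50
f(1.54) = -2.10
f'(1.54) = 3.43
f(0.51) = 1.78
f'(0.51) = 2.72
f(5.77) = 1.78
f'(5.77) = -2.76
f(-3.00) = -1.17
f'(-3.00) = -0.00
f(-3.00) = -1.17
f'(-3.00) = -0.00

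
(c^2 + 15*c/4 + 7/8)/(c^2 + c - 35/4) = (4*c + 1)/(2*(2*c - 5))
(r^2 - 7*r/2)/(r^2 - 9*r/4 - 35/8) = 4*r/(4*r + 5)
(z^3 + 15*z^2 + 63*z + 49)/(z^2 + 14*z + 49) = z + 1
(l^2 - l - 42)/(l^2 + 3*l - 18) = (l - 7)/(l - 3)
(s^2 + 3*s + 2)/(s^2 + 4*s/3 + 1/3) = 3*(s + 2)/(3*s + 1)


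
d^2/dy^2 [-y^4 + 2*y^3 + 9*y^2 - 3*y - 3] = -12*y^2 + 12*y + 18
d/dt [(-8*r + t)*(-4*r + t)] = -12*r + 2*t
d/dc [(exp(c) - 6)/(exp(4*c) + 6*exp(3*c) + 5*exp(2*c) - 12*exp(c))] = (-3*exp(4*c) + 12*exp(3*c) + 103*exp(2*c) + 60*exp(c) - 72)*exp(-c)/(exp(6*c) + 12*exp(5*c) + 46*exp(4*c) + 36*exp(3*c) - 119*exp(2*c) - 120*exp(c) + 144)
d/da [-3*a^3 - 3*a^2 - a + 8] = -9*a^2 - 6*a - 1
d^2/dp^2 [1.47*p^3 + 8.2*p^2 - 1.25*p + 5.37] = 8.82*p + 16.4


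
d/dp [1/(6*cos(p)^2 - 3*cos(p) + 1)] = 3*(4*cos(p) - 1)*sin(p)/(6*cos(p)^2 - 3*cos(p) + 1)^2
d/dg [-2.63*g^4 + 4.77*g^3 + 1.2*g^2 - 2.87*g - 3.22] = -10.52*g^3 + 14.31*g^2 + 2.4*g - 2.87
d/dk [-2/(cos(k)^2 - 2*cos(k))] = 4*(sin(k)/cos(k)^2 - tan(k))/(cos(k) - 2)^2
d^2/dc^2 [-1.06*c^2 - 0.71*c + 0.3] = -2.12000000000000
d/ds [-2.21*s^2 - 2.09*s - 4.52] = -4.42*s - 2.09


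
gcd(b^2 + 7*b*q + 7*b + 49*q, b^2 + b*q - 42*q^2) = b + 7*q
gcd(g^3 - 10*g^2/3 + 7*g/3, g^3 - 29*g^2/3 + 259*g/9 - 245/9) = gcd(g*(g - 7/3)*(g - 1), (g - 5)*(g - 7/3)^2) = g - 7/3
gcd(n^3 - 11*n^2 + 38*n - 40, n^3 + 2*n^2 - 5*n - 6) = n - 2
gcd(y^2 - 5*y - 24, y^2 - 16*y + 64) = y - 8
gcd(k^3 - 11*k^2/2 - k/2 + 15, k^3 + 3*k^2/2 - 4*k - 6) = k^2 - k/2 - 3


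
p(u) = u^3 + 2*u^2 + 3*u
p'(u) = 3*u^2 + 4*u + 3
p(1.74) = 16.54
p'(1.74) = 19.04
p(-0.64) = -1.36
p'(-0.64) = 1.67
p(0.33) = 1.24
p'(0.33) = 4.65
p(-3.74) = -35.56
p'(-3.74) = 30.00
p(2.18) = 26.41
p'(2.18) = 25.98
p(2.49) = 35.31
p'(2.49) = 31.56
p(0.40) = 1.58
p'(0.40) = 5.08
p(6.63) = 399.24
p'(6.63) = 161.39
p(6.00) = 306.00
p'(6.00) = 135.00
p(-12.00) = -1476.00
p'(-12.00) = 387.00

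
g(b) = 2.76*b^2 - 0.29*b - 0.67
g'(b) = 5.52*b - 0.29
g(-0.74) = 1.06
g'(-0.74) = -4.37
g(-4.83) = 65.12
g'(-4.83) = -26.95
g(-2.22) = 13.58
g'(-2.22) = -12.54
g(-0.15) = -0.56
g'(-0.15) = -1.12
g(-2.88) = 23.06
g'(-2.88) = -16.19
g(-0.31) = -0.31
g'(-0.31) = -2.00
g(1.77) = 7.46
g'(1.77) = 9.48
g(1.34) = 3.90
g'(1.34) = 7.11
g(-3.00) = 25.04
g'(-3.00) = -16.85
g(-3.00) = 25.04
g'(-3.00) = -16.85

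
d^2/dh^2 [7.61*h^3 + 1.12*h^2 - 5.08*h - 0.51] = 45.66*h + 2.24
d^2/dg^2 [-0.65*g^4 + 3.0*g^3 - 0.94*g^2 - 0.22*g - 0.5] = -7.8*g^2 + 18.0*g - 1.88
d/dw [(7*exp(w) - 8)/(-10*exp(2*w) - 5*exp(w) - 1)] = (70*exp(2*w) - 160*exp(w) - 47)*exp(w)/(100*exp(4*w) + 100*exp(3*w) + 45*exp(2*w) + 10*exp(w) + 1)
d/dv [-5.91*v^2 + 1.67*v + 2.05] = 1.67 - 11.82*v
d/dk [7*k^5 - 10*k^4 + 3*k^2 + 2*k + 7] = 35*k^4 - 40*k^3 + 6*k + 2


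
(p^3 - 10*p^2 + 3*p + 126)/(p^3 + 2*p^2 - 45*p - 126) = (p - 6)/(p + 6)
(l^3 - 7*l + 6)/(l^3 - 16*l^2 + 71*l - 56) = (l^2 + l - 6)/(l^2 - 15*l + 56)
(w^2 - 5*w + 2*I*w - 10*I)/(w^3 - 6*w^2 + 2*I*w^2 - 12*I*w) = (w - 5)/(w*(w - 6))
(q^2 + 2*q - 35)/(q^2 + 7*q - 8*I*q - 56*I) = (q - 5)/(q - 8*I)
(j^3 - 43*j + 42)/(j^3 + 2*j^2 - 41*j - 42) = (j - 1)/(j + 1)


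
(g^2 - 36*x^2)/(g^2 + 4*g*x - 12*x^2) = (-g + 6*x)/(-g + 2*x)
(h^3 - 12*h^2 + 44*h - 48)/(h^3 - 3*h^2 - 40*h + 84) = (h^2 - 10*h + 24)/(h^2 - h - 42)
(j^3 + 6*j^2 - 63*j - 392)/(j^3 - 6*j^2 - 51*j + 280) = (j + 7)/(j - 5)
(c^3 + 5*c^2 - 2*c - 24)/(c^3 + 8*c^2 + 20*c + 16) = (c^2 + c - 6)/(c^2 + 4*c + 4)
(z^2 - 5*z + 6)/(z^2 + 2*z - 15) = (z - 2)/(z + 5)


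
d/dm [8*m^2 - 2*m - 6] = 16*m - 2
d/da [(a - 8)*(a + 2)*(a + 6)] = 3*a^2 - 52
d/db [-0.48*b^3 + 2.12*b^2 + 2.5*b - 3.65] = -1.44*b^2 + 4.24*b + 2.5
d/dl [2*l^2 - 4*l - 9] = 4*l - 4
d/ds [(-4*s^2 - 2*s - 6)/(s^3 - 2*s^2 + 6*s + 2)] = 2*(2*s^4 + 2*s^3 - 5*s^2 - 20*s + 16)/(s^6 - 4*s^5 + 16*s^4 - 20*s^3 + 28*s^2 + 24*s + 4)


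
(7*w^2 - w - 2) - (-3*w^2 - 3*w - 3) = 10*w^2 + 2*w + 1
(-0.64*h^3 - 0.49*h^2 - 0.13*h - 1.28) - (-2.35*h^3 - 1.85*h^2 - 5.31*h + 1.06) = 1.71*h^3 + 1.36*h^2 + 5.18*h - 2.34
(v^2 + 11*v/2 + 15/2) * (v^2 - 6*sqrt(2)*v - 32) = v^4 - 6*sqrt(2)*v^3 + 11*v^3/2 - 33*sqrt(2)*v^2 - 49*v^2/2 - 176*v - 45*sqrt(2)*v - 240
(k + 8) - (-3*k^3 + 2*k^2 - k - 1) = 3*k^3 - 2*k^2 + 2*k + 9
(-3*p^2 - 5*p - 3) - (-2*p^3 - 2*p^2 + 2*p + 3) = 2*p^3 - p^2 - 7*p - 6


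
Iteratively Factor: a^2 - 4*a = (a - 4)*(a)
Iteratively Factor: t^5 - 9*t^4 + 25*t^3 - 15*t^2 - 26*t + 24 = (t - 3)*(t^4 - 6*t^3 + 7*t^2 + 6*t - 8) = (t - 3)*(t - 2)*(t^3 - 4*t^2 - t + 4) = (t - 3)*(t - 2)*(t - 1)*(t^2 - 3*t - 4) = (t - 4)*(t - 3)*(t - 2)*(t - 1)*(t + 1)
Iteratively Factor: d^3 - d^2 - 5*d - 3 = (d + 1)*(d^2 - 2*d - 3) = (d + 1)^2*(d - 3)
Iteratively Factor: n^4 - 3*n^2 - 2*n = (n)*(n^3 - 3*n - 2) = n*(n + 1)*(n^2 - n - 2) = n*(n - 2)*(n + 1)*(n + 1)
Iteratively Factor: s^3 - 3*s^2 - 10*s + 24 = (s - 4)*(s^2 + s - 6) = (s - 4)*(s + 3)*(s - 2)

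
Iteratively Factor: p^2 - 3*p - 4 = (p - 4)*(p + 1)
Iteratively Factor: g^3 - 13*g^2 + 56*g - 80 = (g - 4)*(g^2 - 9*g + 20) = (g - 4)^2*(g - 5)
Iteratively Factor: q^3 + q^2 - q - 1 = (q - 1)*(q^2 + 2*q + 1) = (q - 1)*(q + 1)*(q + 1)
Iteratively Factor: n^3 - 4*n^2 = (n)*(n^2 - 4*n) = n^2*(n - 4)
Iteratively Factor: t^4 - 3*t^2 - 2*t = (t + 1)*(t^3 - t^2 - 2*t) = (t + 1)^2*(t^2 - 2*t) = t*(t + 1)^2*(t - 2)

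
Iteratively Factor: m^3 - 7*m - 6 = (m + 1)*(m^2 - m - 6) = (m + 1)*(m + 2)*(m - 3)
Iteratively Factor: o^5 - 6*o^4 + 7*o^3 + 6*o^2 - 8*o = (o - 2)*(o^4 - 4*o^3 - o^2 + 4*o) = (o - 4)*(o - 2)*(o^3 - o) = (o - 4)*(o - 2)*(o - 1)*(o^2 + o) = o*(o - 4)*(o - 2)*(o - 1)*(o + 1)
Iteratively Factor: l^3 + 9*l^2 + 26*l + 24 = (l + 2)*(l^2 + 7*l + 12) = (l + 2)*(l + 4)*(l + 3)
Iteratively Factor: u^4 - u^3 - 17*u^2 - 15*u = (u + 3)*(u^3 - 4*u^2 - 5*u) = (u - 5)*(u + 3)*(u^2 + u) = (u - 5)*(u + 1)*(u + 3)*(u)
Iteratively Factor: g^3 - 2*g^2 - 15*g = (g - 5)*(g^2 + 3*g) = (g - 5)*(g + 3)*(g)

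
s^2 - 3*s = s*(s - 3)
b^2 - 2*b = b*(b - 2)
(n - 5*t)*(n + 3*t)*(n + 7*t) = n^3 + 5*n^2*t - 29*n*t^2 - 105*t^3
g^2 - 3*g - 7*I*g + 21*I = (g - 3)*(g - 7*I)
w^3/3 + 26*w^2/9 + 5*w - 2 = (w/3 + 1)*(w - 1/3)*(w + 6)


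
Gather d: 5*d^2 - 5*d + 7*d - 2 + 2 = 5*d^2 + 2*d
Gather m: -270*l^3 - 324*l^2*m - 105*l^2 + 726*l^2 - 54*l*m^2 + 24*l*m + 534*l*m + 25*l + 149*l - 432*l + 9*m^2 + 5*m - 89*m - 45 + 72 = -270*l^3 + 621*l^2 - 258*l + m^2*(9 - 54*l) + m*(-324*l^2 + 558*l - 84) + 27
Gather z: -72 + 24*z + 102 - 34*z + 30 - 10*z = 60 - 20*z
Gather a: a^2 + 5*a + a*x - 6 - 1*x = a^2 + a*(x + 5) - x - 6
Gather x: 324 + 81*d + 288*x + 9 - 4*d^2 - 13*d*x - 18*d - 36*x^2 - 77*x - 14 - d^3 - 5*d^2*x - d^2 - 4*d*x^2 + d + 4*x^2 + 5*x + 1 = -d^3 - 5*d^2 + 64*d + x^2*(-4*d - 32) + x*(-5*d^2 - 13*d + 216) + 320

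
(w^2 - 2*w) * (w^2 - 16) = w^4 - 2*w^3 - 16*w^2 + 32*w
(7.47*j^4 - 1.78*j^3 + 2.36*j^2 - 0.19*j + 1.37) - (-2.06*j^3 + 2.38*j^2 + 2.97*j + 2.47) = 7.47*j^4 + 0.28*j^3 - 0.02*j^2 - 3.16*j - 1.1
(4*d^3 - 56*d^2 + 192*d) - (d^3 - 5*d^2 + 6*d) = 3*d^3 - 51*d^2 + 186*d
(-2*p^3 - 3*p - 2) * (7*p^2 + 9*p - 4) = -14*p^5 - 18*p^4 - 13*p^3 - 41*p^2 - 6*p + 8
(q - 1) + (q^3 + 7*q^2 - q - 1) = q^3 + 7*q^2 - 2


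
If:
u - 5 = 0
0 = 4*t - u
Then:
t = 5/4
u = 5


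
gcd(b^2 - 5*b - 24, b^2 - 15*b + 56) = b - 8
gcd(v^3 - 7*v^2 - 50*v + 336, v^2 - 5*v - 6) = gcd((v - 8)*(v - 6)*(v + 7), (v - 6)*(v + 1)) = v - 6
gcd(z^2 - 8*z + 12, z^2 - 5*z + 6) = z - 2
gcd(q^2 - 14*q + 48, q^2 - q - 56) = q - 8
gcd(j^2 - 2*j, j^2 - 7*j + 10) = j - 2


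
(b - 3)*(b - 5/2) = b^2 - 11*b/2 + 15/2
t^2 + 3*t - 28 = (t - 4)*(t + 7)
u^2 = u^2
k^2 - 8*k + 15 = (k - 5)*(k - 3)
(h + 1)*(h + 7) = h^2 + 8*h + 7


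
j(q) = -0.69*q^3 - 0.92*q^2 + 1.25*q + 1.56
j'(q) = -2.07*q^2 - 1.84*q + 1.25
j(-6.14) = 118.92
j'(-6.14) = -65.49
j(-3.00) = 8.16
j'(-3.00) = -11.86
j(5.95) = -168.92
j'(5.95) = -82.98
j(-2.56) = 3.91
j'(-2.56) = -7.61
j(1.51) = -1.03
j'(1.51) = -6.25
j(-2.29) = 2.16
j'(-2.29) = -5.39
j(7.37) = -315.42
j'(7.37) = -124.75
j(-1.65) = 0.09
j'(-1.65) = -1.35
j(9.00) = -564.72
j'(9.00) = -182.98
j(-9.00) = 418.80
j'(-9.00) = -149.86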